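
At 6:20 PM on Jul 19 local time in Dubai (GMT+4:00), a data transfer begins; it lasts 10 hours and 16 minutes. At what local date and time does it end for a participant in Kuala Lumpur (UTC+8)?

8:36 AM on July 20

Convert start to UTC: 6:20 PM − 4:00 = 2:20 PM UTC on Jul 19.
Add 10 hours 16 minutes duration → 12:36 AM UTC (Jul 20).
Kuala Lumpur is UTC+8:00, so local end time = 12:36 AM + 8:00 = 8:36 AM on Jul 20.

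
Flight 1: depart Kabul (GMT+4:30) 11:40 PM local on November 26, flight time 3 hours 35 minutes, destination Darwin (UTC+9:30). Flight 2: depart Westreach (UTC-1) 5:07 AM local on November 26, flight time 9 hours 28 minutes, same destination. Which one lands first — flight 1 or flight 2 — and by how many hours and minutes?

Flight 1 in UTC: 11:40 PM − 4:30 = 7:10 PM on Nov 26.
+3 hours and 35 minutes → arrive 10:45 PM UTC on Nov 26.
Flight 2 in UTC: 5:07 AM + 1:00 = 6:07 AM on Nov 26.
+9 hours and 28 minutes → arrive 3:35 PM UTC on Nov 26.
Flight 2 lands earlier by 7 hours 10 minutes.

the second, by 7 hours 10 minutes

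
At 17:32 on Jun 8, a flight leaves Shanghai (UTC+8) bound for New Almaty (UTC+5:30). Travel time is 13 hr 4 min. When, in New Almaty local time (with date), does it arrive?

04:06 on June 9

Convert departure to UTC: 17:32 − 8:00 = 09:32 UTC on Jun 8.
Add 13 hours and 4 minutes travel time → 22:36 UTC.
New Almaty is UTC+5:30, so local arrival = 22:36 + 5:30 = 04:06 on Jun 9.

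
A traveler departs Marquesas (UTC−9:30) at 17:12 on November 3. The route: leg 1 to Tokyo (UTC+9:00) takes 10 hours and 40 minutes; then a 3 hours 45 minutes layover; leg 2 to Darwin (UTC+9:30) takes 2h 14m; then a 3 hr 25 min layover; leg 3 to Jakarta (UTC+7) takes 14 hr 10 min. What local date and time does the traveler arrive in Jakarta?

19:56 on November 5

Convert departure to UTC: 17:12 + 9:30 = 02:42 UTC on Nov 4.
Add 10 hours and 40 minutes leg 1 → 13:22 UTC.
Add 3 hours 45 minutes layover in Tokyo → 17:07 UTC.
Add 2 hours and 14 minutes leg 2 → 19:21 UTC.
Add 3 hours 25 minutes layover in Darwin → 22:46 UTC.
Add 14 hours 10 minutes leg 3 → 12:56 UTC (Nov 5).
Jakarta is UTC+7:00, so local arrival = 12:56 + 7:00 = 19:56 on Nov 5.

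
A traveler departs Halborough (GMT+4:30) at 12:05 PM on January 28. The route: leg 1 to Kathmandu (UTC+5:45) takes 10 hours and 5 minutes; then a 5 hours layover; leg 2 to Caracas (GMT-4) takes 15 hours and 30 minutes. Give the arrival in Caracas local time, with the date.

Convert departure to UTC: 12:05 PM − 4:30 = 7:35 AM UTC on Jan 28.
Add 10 hours and 5 minutes leg 1 → 5:40 PM UTC.
Add 5 hours layover in Kathmandu → 10:40 PM UTC.
Add 15 hours and 30 minutes leg 2 → 2:10 PM UTC (Jan 29).
Caracas is UTC−4:00, so local arrival = 2:10 PM − 4:00 = 10:10 AM on Jan 29.

10:10 AM on Jan 29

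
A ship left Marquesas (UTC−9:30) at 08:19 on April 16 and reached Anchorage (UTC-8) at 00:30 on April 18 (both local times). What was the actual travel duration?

38 hours 41 minutes

Departure in UTC: 08:19 + 9:30 = 17:49 on Apr 16.
Arrival in UTC: 00:30 + 8:00 = 08:30 on Apr 18.
Elapsed = 08:30 − 17:49 (+2 days) = 38 hours 41 minutes.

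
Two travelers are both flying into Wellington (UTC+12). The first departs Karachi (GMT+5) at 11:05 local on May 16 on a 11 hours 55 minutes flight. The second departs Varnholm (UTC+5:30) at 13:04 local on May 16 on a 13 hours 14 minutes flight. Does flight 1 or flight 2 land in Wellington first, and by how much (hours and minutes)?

the first, by 2 hours 48 minutes

Flight 1 in UTC: 11:05 − 5:00 = 06:05 on May 16.
+11 hours 55 minutes → arrive 18:00 UTC on May 16.
Flight 2 in UTC: 13:04 − 5:30 = 07:34 on May 16.
+13 hours 14 minutes → arrive 20:48 UTC on May 16.
Flight 1 lands earlier by 2 hours 48 minutes.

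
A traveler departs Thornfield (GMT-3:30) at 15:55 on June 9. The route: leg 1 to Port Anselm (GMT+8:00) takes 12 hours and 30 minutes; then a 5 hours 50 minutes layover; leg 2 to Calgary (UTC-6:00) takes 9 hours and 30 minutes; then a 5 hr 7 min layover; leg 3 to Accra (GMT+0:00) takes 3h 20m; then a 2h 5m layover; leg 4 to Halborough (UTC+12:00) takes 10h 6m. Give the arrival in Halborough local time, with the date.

07:53 on Jun 12

Convert departure to UTC: 15:55 + 3:30 = 19:25 UTC on Jun 9.
Add 12 hours and 30 minutes leg 1 → 07:55 UTC (Jun 10).
Add 5 hours and 50 minutes layover in Port Anselm → 13:45 UTC.
Add 9 hours and 30 minutes leg 2 → 23:15 UTC.
Add 5 hours 7 minutes layover in Calgary → 04:22 UTC (Jun 11).
Add 3 hours and 20 minutes leg 3 → 07:42 UTC.
Add 2 hours 5 minutes layover in Accra → 09:47 UTC.
Add 10 hours 6 minutes leg 4 → 19:53 UTC.
Halborough is UTC+12:00, so local arrival = 19:53 + 12:00 = 07:53 on Jun 12.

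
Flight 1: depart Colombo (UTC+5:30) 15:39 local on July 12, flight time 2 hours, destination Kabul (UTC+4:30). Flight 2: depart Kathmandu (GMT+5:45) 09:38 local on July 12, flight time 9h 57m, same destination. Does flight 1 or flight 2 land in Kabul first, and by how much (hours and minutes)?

Flight 1 in UTC: 15:39 − 5:30 = 10:09 on Jul 12.
+2 hours → arrive 12:09 UTC on Jul 12.
Flight 2 in UTC: 09:38 − 5:45 = 03:53 on Jul 12.
+9 hours 57 minutes → arrive 13:50 UTC on Jul 12.
Flight 1 lands earlier by 1 hour 41 minutes.

the first, by 1 hour 41 minutes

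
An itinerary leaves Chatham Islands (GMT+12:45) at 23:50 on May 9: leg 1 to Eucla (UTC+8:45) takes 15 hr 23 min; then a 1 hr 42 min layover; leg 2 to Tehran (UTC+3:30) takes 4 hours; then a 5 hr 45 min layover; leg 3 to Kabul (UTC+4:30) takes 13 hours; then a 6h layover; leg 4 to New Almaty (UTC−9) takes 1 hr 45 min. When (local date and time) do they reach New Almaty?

01:40 on May 11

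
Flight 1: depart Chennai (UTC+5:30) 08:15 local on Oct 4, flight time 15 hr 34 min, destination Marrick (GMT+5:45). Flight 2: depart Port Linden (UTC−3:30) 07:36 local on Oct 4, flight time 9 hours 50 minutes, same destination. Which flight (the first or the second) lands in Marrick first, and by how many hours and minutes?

the first, by 2 hours 37 minutes

Flight 1 in UTC: 08:15 − 5:30 = 02:45 on Oct 4.
+15 hours 34 minutes → arrive 18:19 UTC on Oct 4.
Flight 2 in UTC: 07:36 + 3:30 = 11:06 on Oct 4.
+9 hours and 50 minutes → arrive 20:56 UTC on Oct 4.
Flight 1 lands earlier by 2 hours 37 minutes.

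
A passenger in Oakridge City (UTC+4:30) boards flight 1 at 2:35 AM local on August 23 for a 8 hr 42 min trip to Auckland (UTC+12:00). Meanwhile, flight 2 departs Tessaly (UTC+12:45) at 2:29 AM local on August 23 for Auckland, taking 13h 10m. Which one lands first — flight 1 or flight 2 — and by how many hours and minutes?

Flight 1 in UTC: 2:35 AM − 4:30 = 10:05 PM on Aug 22.
+8 hours and 42 minutes → arrive 6:47 AM UTC on Aug 23.
Flight 2 in UTC: 2:29 AM − 12:45 = 1:44 PM on Aug 22.
+13 hours and 10 minutes → arrive 2:54 AM UTC on Aug 23.
Flight 2 lands earlier by 3 hours 53 minutes.

the second, by 3 hours 53 minutes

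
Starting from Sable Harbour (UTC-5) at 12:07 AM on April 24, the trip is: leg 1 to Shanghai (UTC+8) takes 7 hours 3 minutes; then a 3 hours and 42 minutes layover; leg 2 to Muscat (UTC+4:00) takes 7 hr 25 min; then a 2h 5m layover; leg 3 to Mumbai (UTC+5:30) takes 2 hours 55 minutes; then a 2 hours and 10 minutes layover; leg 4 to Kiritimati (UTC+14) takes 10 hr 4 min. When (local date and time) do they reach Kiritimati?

Convert departure to UTC: 12:07 AM + 5:00 = 5:07 AM UTC on Apr 24.
Add 7 hours 3 minutes leg 1 → 12:10 PM UTC.
Add 3 hours and 42 minutes layover in Shanghai → 3:52 PM UTC.
Add 7 hours and 25 minutes leg 2 → 11:17 PM UTC.
Add 2 hours 5 minutes layover in Muscat → 1:22 AM UTC (Apr 25).
Add 2 hours and 55 minutes leg 3 → 4:17 AM UTC.
Add 2 hours 10 minutes layover in Mumbai → 6:27 AM UTC.
Add 10 hours and 4 minutes leg 4 → 4:31 PM UTC.
Kiritimati is UTC+14:00, so local arrival = 4:31 PM + 14:00 = 6:31 AM on Apr 26.

6:31 AM on April 26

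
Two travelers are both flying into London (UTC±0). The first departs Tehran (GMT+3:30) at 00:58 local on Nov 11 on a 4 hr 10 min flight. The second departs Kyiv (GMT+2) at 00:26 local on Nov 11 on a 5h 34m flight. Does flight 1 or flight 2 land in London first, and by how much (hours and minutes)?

the first, by 2 hours 22 minutes

Flight 1 in UTC: 00:58 − 3:30 = 21:28 on Nov 10.
+4 hours and 10 minutes → arrive 01:38 UTC on Nov 11.
Flight 2 in UTC: 00:26 − 2:00 = 22:26 on Nov 10.
+5 hours and 34 minutes → arrive 04:00 UTC on Nov 11.
Flight 1 lands earlier by 2 hours 22 minutes.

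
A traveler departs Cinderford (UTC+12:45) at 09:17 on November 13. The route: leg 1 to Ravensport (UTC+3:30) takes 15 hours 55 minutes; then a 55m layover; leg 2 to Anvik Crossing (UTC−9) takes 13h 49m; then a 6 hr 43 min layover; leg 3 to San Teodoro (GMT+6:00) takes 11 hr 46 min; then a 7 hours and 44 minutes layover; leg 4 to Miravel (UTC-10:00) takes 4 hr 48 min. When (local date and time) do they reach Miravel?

00:12 on Nov 15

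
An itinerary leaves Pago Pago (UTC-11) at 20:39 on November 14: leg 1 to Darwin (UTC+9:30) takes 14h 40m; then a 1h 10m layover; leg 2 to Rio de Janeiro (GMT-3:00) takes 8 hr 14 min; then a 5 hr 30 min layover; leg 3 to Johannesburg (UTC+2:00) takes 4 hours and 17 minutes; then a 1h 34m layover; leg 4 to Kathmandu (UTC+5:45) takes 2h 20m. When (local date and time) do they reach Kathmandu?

Convert departure to UTC: 20:39 + 11:00 = 07:39 UTC on Nov 15.
Add 14 hours and 40 minutes leg 1 → 22:19 UTC.
Add 1 hour and 10 minutes layover in Darwin → 23:29 UTC.
Add 8 hours 14 minutes leg 2 → 07:43 UTC (Nov 16).
Add 5 hours 30 minutes layover in Rio de Janeiro → 13:13 UTC.
Add 4 hours 17 minutes leg 3 → 17:30 UTC.
Add 1 hour 34 minutes layover in Johannesburg → 19:04 UTC.
Add 2 hours 20 minutes leg 4 → 21:24 UTC.
Kathmandu is UTC+5:45, so local arrival = 21:24 + 5:45 = 03:09 on Nov 17.

03:09 on November 17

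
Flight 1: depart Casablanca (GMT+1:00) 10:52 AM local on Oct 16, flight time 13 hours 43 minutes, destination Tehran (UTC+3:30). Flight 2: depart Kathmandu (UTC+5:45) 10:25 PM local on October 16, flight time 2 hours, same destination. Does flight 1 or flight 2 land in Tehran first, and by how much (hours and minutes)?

Flight 1 in UTC: 10:52 AM − 1:00 = 9:52 AM on Oct 16.
+13 hours and 43 minutes → arrive 11:35 PM UTC on Oct 16.
Flight 2 in UTC: 10:25 PM − 5:45 = 4:40 PM on Oct 16.
+2 hours → arrive 6:40 PM UTC on Oct 16.
Flight 2 lands earlier by 4 hours 55 minutes.

the second, by 4 hours 55 minutes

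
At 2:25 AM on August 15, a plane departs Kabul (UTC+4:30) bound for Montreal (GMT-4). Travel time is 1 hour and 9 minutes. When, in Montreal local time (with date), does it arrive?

Convert departure to UTC: 2:25 AM − 4:30 = 9:55 PM UTC on Aug 14.
Add 1 hour 9 minutes travel time → 11:04 PM UTC.
Montreal is UTC−4:00, so local arrival = 11:04 PM − 4:00 = 7:04 PM on Aug 14.

7:04 PM on Aug 14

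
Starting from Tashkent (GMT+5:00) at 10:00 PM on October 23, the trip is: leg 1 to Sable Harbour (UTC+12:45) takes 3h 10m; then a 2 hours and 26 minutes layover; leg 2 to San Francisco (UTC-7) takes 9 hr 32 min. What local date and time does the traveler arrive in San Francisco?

1:08 AM on October 24

Convert departure to UTC: 10:00 PM − 5:00 = 5:00 PM UTC on Oct 23.
Add 3 hours and 10 minutes leg 1 → 8:10 PM UTC.
Add 2 hours and 26 minutes layover in Sable Harbour → 10:36 PM UTC.
Add 9 hours 32 minutes leg 2 → 8:08 AM UTC (Oct 24).
San Francisco is UTC−7:00, so local arrival = 8:08 AM − 7:00 = 1:08 AM on Oct 24.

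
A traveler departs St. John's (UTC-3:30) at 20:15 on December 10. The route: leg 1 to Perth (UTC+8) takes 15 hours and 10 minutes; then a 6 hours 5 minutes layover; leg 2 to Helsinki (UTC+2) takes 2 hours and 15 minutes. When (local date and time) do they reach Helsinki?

01:15 on December 12

Convert departure to UTC: 20:15 + 3:30 = 23:45 UTC on Dec 10.
Add 15 hours 10 minutes leg 1 → 14:55 UTC (Dec 11).
Add 6 hours and 5 minutes layover in Perth → 21:00 UTC.
Add 2 hours 15 minutes leg 2 → 23:15 UTC.
Helsinki is UTC+2:00, so local arrival = 23:15 + 2:00 = 01:15 on Dec 12.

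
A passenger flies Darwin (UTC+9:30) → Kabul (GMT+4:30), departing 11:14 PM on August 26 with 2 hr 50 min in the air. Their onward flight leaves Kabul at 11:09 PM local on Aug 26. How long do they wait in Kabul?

Convert departure to UTC: 11:14 PM − 9:30 = 1:44 PM UTC on Aug 26.
Add 2 hours 50 minutes flight time → 4:34 PM UTC.
Kabul is UTC+4:30, so local arrival = 4:34 PM + 4:30 = 9:04 PM on Aug 26.
Layover = 11:09 PM − 9:04 PM = 2 hours 5 minutes.

2 hours 5 minutes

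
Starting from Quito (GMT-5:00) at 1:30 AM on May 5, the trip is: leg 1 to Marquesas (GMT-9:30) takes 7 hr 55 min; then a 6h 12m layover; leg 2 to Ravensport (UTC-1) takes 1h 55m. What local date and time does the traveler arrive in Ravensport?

9:32 PM on May 5

Convert departure to UTC: 1:30 AM + 5:00 = 6:30 AM UTC on May 5.
Add 7 hours and 55 minutes leg 1 → 2:25 PM UTC.
Add 6 hours and 12 minutes layover in Marquesas → 8:37 PM UTC.
Add 1 hour and 55 minutes leg 2 → 10:32 PM UTC.
Ravensport is UTC−1:00, so local arrival = 10:32 PM − 1:00 = 9:32 PM on May 5.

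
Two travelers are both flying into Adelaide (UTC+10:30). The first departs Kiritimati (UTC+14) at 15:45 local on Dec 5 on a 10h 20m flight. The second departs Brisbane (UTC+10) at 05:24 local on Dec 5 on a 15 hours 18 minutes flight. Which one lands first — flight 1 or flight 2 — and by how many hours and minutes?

Flight 1 in UTC: 15:45 − 14:00 = 01:45 on Dec 5.
+10 hours 20 minutes → arrive 12:05 UTC on Dec 5.
Flight 2 in UTC: 05:24 − 10:00 = 19:24 on Dec 4.
+15 hours 18 minutes → arrive 10:42 UTC on Dec 5.
Flight 2 lands earlier by 1 hour 23 minutes.

the second, by 1 hour 23 minutes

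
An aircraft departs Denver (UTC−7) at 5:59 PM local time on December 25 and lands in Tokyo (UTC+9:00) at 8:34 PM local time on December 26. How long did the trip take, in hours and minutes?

Departure in UTC: 5:59 PM + 7:00 = 12:59 AM on Dec 26.
Arrival in UTC: 8:34 PM − 9:00 = 11:34 AM on Dec 26.
Elapsed = 11:34 AM − 12:59 AM = 10 hours 35 minutes.

10 hours 35 minutes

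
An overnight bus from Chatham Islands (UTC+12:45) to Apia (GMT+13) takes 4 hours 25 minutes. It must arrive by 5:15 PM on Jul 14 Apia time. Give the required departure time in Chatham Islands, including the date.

12:35 PM on July 14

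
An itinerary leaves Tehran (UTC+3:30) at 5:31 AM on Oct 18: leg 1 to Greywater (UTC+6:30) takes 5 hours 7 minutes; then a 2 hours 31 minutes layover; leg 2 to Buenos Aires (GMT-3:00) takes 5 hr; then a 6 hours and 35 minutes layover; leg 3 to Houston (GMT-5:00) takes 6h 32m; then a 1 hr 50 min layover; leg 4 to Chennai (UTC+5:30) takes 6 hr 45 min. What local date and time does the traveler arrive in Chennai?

Convert departure to UTC: 5:31 AM − 3:30 = 2:01 AM UTC on Oct 18.
Add 5 hours and 7 minutes leg 1 → 7:08 AM UTC.
Add 2 hours 31 minutes layover in Greywater → 9:39 AM UTC.
Add 5 hours leg 2 → 2:39 PM UTC.
Add 6 hours and 35 minutes layover in Buenos Aires → 9:14 PM UTC.
Add 6 hours and 32 minutes leg 3 → 3:46 AM UTC (Oct 19).
Add 1 hour and 50 minutes layover in Houston → 5:36 AM UTC.
Add 6 hours 45 minutes leg 4 → 12:21 PM UTC.
Chennai is UTC+5:30, so local arrival = 12:21 PM + 5:30 = 5:51 PM on Oct 19.

5:51 PM on October 19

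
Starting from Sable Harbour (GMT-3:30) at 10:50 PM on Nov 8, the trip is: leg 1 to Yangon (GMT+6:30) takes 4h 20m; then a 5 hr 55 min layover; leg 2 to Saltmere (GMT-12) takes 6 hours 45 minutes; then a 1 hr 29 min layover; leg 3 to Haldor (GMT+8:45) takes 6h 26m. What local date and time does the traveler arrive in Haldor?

12:00 PM on Nov 10

Convert departure to UTC: 10:50 PM + 3:30 = 2:20 AM UTC on Nov 9.
Add 4 hours 20 minutes leg 1 → 6:40 AM UTC.
Add 5 hours 55 minutes layover in Yangon → 12:35 PM UTC.
Add 6 hours 45 minutes leg 2 → 7:20 PM UTC.
Add 1 hour 29 minutes layover in Saltmere → 8:49 PM UTC.
Add 6 hours and 26 minutes leg 3 → 3:15 AM UTC (Nov 10).
Haldor is UTC+8:45, so local arrival = 3:15 AM + 8:45 = 12:00 PM on Nov 10.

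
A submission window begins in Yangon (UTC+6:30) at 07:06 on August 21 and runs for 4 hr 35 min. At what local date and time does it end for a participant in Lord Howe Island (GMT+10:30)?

Convert start to UTC: 07:06 − 6:30 = 00:36 UTC on Aug 21.
Add 4 hours and 35 minutes duration → 05:11 UTC.
Lord Howe Island is UTC+10:30, so local end time = 05:11 + 10:30 = 15:41 on Aug 21.

15:41 on August 21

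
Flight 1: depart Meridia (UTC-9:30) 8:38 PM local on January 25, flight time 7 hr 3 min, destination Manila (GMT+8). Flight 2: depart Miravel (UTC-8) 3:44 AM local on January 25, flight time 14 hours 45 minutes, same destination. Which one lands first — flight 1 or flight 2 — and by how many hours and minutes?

the second, by 10 hours 42 minutes

Flight 1 in UTC: 8:38 PM + 9:30 = 6:08 AM on Jan 26.
+7 hours and 3 minutes → arrive 1:11 PM UTC on Jan 26.
Flight 2 in UTC: 3:44 AM + 8:00 = 11:44 AM on Jan 25.
+14 hours 45 minutes → arrive 2:29 AM UTC on Jan 26.
Flight 2 lands earlier by 10 hours 42 minutes.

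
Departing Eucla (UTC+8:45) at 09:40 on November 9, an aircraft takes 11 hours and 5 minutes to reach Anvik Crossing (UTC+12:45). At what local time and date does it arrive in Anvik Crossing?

00:45 on November 10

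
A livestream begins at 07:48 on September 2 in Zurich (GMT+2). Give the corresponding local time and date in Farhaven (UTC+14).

Farhaven is 12:00 ahead of Zurich.
Shift by the zone difference: 07:48 + 12:00 = 19:48 on Sep 2 in Farhaven.

19:48 on September 2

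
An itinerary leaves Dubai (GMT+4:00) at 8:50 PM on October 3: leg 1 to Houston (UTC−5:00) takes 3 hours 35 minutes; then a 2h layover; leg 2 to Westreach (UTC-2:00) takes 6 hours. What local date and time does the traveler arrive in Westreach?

Convert departure to UTC: 8:50 PM − 4:00 = 4:50 PM UTC on Oct 3.
Add 3 hours and 35 minutes leg 1 → 8:25 PM UTC.
Add 2 hours layover in Houston → 10:25 PM UTC.
Add 6 hours leg 2 → 4:25 AM UTC (Oct 4).
Westreach is UTC−2:00, so local arrival = 4:25 AM − 2:00 = 2:25 AM on Oct 4.

2:25 AM on Oct 4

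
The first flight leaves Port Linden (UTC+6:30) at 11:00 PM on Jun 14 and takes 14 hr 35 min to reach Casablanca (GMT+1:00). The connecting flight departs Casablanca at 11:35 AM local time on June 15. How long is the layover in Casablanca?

3 hours 30 minutes

Convert departure to UTC: 11:00 PM − 6:30 = 4:30 PM UTC on Jun 14.
Add 14 hours and 35 minutes flight time → 7:05 AM UTC (Jun 15).
Casablanca is UTC+1:00, so local arrival = 7:05 AM + 1:00 = 8:05 AM on Jun 15.
Layover = 11:35 AM − 8:05 AM = 3 hours 30 minutes.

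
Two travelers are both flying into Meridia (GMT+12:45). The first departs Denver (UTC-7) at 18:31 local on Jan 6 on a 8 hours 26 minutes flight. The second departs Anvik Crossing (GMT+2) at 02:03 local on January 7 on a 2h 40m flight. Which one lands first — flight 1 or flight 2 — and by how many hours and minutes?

the second, by 7 hours 14 minutes

Flight 1 in UTC: 18:31 + 7:00 = 01:31 on Jan 7.
+8 hours 26 minutes → arrive 09:57 UTC on Jan 7.
Flight 2 in UTC: 02:03 − 2:00 = 00:03 on Jan 7.
+2 hours 40 minutes → arrive 02:43 UTC on Jan 7.
Flight 2 lands earlier by 7 hours 14 minutes.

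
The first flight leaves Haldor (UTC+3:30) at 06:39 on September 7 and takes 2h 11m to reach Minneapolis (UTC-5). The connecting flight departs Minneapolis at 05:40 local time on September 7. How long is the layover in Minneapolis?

5 hours 20 minutes

Convert departure to UTC: 06:39 − 3:30 = 03:09 UTC on Sep 7.
Add 2 hours 11 minutes flight time → 05:20 UTC.
Minneapolis is UTC−5:00, so local arrival = 05:20 − 5:00 = 00:20 on Sep 7.
Layover = 05:40 − 00:20 = 5 hours 20 minutes.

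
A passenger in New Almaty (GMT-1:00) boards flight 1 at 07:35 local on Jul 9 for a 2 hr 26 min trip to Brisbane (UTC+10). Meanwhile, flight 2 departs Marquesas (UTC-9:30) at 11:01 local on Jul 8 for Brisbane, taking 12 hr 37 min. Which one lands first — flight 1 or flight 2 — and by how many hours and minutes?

Flight 1 in UTC: 07:35 + 1:00 = 08:35 on Jul 9.
+2 hours and 26 minutes → arrive 11:01 UTC on Jul 9.
Flight 2 in UTC: 11:01 + 9:30 = 20:31 on Jul 8.
+12 hours 37 minutes → arrive 09:08 UTC on Jul 9.
Flight 2 lands earlier by 1 hour 53 minutes.

the second, by 1 hour 53 minutes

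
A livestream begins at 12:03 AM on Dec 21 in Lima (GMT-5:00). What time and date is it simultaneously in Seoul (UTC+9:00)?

In UTC: 12:03 AM + 5:00 = 5:03 AM on Dec 21.
Seoul is UTC+9:00: 5:03 AM + 9:00 = 2:03 PM on Dec 21.

2:03 PM on December 21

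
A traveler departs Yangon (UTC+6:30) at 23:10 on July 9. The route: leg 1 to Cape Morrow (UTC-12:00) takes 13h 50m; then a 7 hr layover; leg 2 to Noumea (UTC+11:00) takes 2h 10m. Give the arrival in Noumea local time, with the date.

Convert departure to UTC: 23:10 − 6:30 = 16:40 UTC on Jul 9.
Add 13 hours and 50 minutes leg 1 → 06:30 UTC (Jul 10).
Add 7 hours layover in Cape Morrow → 13:30 UTC.
Add 2 hours 10 minutes leg 2 → 15:40 UTC.
Noumea is UTC+11:00, so local arrival = 15:40 + 11:00 = 02:40 on Jul 11.

02:40 on Jul 11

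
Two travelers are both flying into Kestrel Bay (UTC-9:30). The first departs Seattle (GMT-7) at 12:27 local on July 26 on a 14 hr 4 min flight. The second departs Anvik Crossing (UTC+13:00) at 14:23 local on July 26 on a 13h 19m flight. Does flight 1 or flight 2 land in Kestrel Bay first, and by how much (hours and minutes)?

Flight 1 in UTC: 12:27 + 7:00 = 19:27 on Jul 26.
+14 hours and 4 minutes → arrive 09:31 UTC on Jul 27.
Flight 2 in UTC: 14:23 − 13:00 = 01:23 on Jul 26.
+13 hours and 19 minutes → arrive 14:42 UTC on Jul 26.
Flight 2 lands earlier by 18 hours 49 minutes.

the second, by 18 hours 49 minutes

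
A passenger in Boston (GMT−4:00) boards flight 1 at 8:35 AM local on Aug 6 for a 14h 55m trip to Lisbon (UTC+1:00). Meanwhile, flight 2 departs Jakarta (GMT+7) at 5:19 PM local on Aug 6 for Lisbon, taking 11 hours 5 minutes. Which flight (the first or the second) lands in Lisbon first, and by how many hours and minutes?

Flight 1 in UTC: 8:35 AM + 4:00 = 12:35 PM on Aug 6.
+14 hours 55 minutes → arrive 3:30 AM UTC on Aug 7.
Flight 2 in UTC: 5:19 PM − 7:00 = 10:19 AM on Aug 6.
+11 hours 5 minutes → arrive 9:24 PM UTC on Aug 6.
Flight 2 lands earlier by 6 hours 6 minutes.

the second, by 6 hours 6 minutes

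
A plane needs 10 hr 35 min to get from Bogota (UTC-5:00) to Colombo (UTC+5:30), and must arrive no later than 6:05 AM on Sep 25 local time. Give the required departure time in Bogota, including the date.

Target arrival in UTC: 6:05 AM − 5:30 = 12:35 AM on Sep 25.
Subtract 10 hours and 35 minutes → departure 2:00 PM UTC on Sep 24.
Bogota is UTC−5:00: 2:00 PM − 5:00 = 9:00 AM on Sep 24.

9:00 AM on Sep 24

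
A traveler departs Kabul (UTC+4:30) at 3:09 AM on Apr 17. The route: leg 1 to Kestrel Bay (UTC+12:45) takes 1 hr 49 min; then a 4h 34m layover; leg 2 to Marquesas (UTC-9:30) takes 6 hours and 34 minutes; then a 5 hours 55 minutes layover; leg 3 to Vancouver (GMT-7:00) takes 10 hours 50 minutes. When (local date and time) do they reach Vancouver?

9:21 PM on April 17

Convert departure to UTC: 3:09 AM − 4:30 = 10:39 PM UTC on Apr 16.
Add 1 hour 49 minutes leg 1 → 12:28 AM UTC (Apr 17).
Add 4 hours 34 minutes layover in Kestrel Bay → 5:02 AM UTC.
Add 6 hours and 34 minutes leg 2 → 11:36 AM UTC.
Add 5 hours 55 minutes layover in Marquesas → 5:31 PM UTC.
Add 10 hours and 50 minutes leg 3 → 4:21 AM UTC (Apr 18).
Vancouver is UTC−7:00, so local arrival = 4:21 AM − 7:00 = 9:21 PM on Apr 17.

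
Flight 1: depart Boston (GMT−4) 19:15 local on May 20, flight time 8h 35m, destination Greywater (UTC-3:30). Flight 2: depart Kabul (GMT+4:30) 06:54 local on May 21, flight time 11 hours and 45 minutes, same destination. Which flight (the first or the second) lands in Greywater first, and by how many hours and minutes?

the first, by 6 hours 19 minutes

Flight 1 in UTC: 19:15 + 4:00 = 23:15 on May 20.
+8 hours and 35 minutes → arrive 07:50 UTC on May 21.
Flight 2 in UTC: 06:54 − 4:30 = 02:24 on May 21.
+11 hours 45 minutes → arrive 14:09 UTC on May 21.
Flight 1 lands earlier by 6 hours 19 minutes.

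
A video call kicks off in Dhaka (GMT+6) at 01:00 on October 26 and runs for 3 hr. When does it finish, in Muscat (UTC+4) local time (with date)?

Convert start to UTC: 01:00 − 6:00 = 19:00 UTC on Oct 25.
Add 3 hours duration → 22:00 UTC.
Muscat is UTC+4:00, so local end time = 22:00 + 4:00 = 02:00 on Oct 26.

02:00 on Oct 26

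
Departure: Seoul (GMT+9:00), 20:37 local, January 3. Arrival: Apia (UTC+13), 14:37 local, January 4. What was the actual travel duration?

14 hours

Apia is 4:00 ahead of Seoul.
Clock-face elapsed time (ignoring zones) is 18 hours.
Actual elapsed = 18 hours − 4:00 = 14 hours.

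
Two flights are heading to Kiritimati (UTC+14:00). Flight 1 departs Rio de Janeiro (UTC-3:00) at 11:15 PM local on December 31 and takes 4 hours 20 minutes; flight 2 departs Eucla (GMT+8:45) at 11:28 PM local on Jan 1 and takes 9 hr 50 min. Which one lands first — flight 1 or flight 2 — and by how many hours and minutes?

the first, by 17 hours 58 minutes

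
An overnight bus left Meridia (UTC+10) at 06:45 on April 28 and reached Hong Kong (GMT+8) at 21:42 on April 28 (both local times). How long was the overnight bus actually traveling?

16 hours 57 minutes

Hong Kong is 2:00 behind Meridia.
Clock-face elapsed time (ignoring zones) is 14 hours 57 minutes.
Actual elapsed = 14 hours 57 minutes + 2:00 = 16 hours 57 minutes.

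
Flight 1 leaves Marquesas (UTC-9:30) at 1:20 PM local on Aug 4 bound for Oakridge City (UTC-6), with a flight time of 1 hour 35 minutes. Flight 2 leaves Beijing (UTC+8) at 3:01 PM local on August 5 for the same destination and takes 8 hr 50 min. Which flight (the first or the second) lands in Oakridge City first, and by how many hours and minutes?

Flight 1 in UTC: 1:20 PM + 9:30 = 10:50 PM on Aug 4.
+1 hour and 35 minutes → arrive 12:25 AM UTC on Aug 5.
Flight 2 in UTC: 3:01 PM − 8:00 = 7:01 AM on Aug 5.
+8 hours and 50 minutes → arrive 3:51 PM UTC on Aug 5.
Flight 1 lands earlier by 15 hours 26 minutes.

the first, by 15 hours 26 minutes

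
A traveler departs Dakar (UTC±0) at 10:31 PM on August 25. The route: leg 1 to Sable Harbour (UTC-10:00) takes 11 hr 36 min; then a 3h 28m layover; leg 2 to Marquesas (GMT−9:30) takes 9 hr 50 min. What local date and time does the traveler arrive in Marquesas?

Dakar is at UTC+0, so departure is already 10:31 PM UTC on Aug 25.
Add 11 hours 36 minutes leg 1 → 10:07 AM UTC (Aug 26).
Add 3 hours and 28 minutes layover in Sable Harbour → 1:35 PM UTC.
Add 9 hours and 50 minutes leg 2 → 11:25 PM UTC.
Marquesas is UTC−9:30, so local arrival = 11:25 PM − 9:30 = 1:55 PM on Aug 26.

1:55 PM on August 26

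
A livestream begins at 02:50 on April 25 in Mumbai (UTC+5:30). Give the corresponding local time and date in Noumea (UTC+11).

In UTC: 02:50 − 5:30 = 21:20 on Apr 24.
Noumea is UTC+11:00: 21:20 + 11:00 = 08:20 on Apr 25.

08:20 on Apr 25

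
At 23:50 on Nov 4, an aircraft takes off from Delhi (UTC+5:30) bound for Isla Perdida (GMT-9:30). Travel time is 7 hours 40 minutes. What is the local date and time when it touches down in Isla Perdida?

Convert departure to UTC: 23:50 − 5:30 = 18:20 UTC on Nov 4.
Add 7 hours 40 minutes travel time → 02:00 UTC (Nov 5).
Isla Perdida is UTC−9:30, so local arrival = 02:00 − 9:30 = 16:30 on Nov 4.

16:30 on November 4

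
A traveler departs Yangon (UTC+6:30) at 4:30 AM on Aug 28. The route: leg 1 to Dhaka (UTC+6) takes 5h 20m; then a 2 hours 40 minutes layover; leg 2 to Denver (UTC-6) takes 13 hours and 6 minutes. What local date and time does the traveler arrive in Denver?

Convert departure to UTC: 4:30 AM − 6:30 = 10:00 PM UTC on Aug 27.
Add 5 hours 20 minutes leg 1 → 3:20 AM UTC (Aug 28).
Add 2 hours and 40 minutes layover in Dhaka → 6:00 AM UTC.
Add 13 hours 6 minutes leg 2 → 7:06 PM UTC.
Denver is UTC−6:00, so local arrival = 7:06 PM − 6:00 = 1:06 PM on Aug 28.

1:06 PM on August 28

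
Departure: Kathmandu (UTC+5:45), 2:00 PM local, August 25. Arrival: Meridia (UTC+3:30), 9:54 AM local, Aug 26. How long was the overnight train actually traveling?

Departure in UTC: 2:00 PM − 5:45 = 8:15 AM on Aug 25.
Arrival in UTC: 9:54 AM − 3:30 = 6:24 AM on Aug 26.
Elapsed = 6:24 AM − 8:15 AM (+1 day) = 22 hours 9 minutes.

22 hours 9 minutes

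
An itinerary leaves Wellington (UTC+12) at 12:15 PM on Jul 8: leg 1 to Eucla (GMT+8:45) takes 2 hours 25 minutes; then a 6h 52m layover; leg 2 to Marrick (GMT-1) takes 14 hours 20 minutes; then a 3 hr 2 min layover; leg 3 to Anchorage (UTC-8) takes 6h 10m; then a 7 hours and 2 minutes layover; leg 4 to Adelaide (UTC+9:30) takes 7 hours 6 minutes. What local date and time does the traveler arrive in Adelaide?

8:42 AM on Jul 10

Convert departure to UTC: 12:15 PM − 12:00 = 12:15 AM UTC on Jul 8.
Add 2 hours and 25 minutes leg 1 → 2:40 AM UTC.
Add 6 hours and 52 minutes layover in Eucla → 9:32 AM UTC.
Add 14 hours 20 minutes leg 2 → 11:52 PM UTC.
Add 3 hours 2 minutes layover in Marrick → 2:54 AM UTC (Jul 9).
Add 6 hours and 10 minutes leg 3 → 9:04 AM UTC.
Add 7 hours 2 minutes layover in Anchorage → 4:06 PM UTC.
Add 7 hours 6 minutes leg 4 → 11:12 PM UTC.
Adelaide is UTC+9:30, so local arrival = 11:12 PM + 9:30 = 8:42 AM on Jul 10.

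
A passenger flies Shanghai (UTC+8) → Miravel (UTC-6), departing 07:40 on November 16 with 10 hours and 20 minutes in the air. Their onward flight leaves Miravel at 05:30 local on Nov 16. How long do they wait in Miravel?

1 hour 30 minutes

Convert departure to UTC: 07:40 − 8:00 = 23:40 UTC on Nov 15.
Add 10 hours 20 minutes flight time → 10:00 UTC (Nov 16).
Miravel is UTC−6:00, so local arrival = 10:00 − 6:00 = 04:00 on Nov 16.
Layover = 05:30 − 04:00 = 1 hour 30 minutes.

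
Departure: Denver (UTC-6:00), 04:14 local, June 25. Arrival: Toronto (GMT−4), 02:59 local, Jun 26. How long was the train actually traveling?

Departure in UTC: 04:14 + 6:00 = 10:14 on Jun 25.
Arrival in UTC: 02:59 + 4:00 = 06:59 on Jun 26.
Elapsed = 06:59 − 10:14 (+1 day) = 20 hours 45 minutes.

20 hours 45 minutes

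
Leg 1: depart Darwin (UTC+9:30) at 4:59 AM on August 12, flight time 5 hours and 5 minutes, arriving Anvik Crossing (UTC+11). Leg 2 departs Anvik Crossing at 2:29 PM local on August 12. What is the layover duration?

2 hours 55 minutes

Convert departure to UTC: 4:59 AM − 9:30 = 7:29 PM UTC on Aug 11.
Add 5 hours and 5 minutes flight time → 12:34 AM UTC (Aug 12).
Anvik Crossing is UTC+11:00, so local arrival = 12:34 AM + 11:00 = 11:34 AM on Aug 12.
Layover = 2:29 PM − 11:34 AM = 2 hours 55 minutes.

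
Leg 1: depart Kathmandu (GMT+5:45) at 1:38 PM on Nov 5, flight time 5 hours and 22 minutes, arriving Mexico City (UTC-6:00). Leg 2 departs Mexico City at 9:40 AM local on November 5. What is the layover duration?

Convert departure to UTC: 1:38 PM − 5:45 = 7:53 AM UTC on Nov 5.
Add 5 hours and 22 minutes flight time → 1:15 PM UTC.
Mexico City is UTC−6:00, so local arrival = 1:15 PM − 6:00 = 7:15 AM on Nov 5.
Layover = 9:40 AM − 7:15 AM = 2 hours 25 minutes.

2 hours 25 minutes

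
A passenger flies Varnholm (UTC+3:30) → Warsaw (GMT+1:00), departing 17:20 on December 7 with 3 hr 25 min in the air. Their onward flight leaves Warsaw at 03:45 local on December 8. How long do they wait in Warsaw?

9 hours 30 minutes

Convert departure to UTC: 17:20 − 3:30 = 13:50 UTC on Dec 7.
Add 3 hours 25 minutes flight time → 17:15 UTC.
Warsaw is UTC+1:00, so local arrival = 17:15 + 1:00 = 18:15 on Dec 7.
Layover = 03:45 − 18:15 (+1 day) = 9 hours 30 minutes.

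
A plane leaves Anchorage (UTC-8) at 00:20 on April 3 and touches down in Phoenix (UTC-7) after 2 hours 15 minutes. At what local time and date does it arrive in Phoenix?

Convert departure to UTC: 00:20 + 8:00 = 08:20 UTC on Apr 3.
Add 2 hours and 15 minutes travel time → 10:35 UTC.
Phoenix is UTC−7:00, so local arrival = 10:35 − 7:00 = 03:35 on Apr 3.

03:35 on April 3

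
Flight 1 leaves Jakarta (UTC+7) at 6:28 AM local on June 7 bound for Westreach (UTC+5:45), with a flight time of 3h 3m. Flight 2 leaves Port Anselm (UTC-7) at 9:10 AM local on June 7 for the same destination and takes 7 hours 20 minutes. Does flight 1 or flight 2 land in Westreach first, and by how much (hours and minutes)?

Flight 1 in UTC: 6:28 AM − 7:00 = 11:28 PM on Jun 6.
+3 hours and 3 minutes → arrive 2:31 AM UTC on Jun 7.
Flight 2 in UTC: 9:10 AM + 7:00 = 4:10 PM on Jun 7.
+7 hours and 20 minutes → arrive 11:30 PM UTC on Jun 7.
Flight 1 lands earlier by 20 hours 59 minutes.

the first, by 20 hours 59 minutes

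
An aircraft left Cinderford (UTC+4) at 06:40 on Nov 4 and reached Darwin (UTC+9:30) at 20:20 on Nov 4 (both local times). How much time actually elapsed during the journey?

Departure in UTC: 06:40 − 4:00 = 02:40 on Nov 4.
Arrival in UTC: 20:20 − 9:30 = 10:50 on Nov 4.
Elapsed = 10:50 − 02:40 = 8 hours 10 minutes.

8 hours 10 minutes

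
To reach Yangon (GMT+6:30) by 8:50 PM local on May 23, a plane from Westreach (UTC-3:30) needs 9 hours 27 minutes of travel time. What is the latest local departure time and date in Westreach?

1:23 AM on May 23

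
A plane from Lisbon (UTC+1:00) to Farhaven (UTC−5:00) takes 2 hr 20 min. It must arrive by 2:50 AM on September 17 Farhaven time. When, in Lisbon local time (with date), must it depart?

Target arrival in UTC: 2:50 AM + 5:00 = 7:50 AM on Sep 17.
Subtract 2 hours and 20 minutes → departure 5:30 AM UTC on Sep 17.
Lisbon is UTC+1:00: 5:30 AM + 1:00 = 6:30 AM on Sep 17.

6:30 AM on September 17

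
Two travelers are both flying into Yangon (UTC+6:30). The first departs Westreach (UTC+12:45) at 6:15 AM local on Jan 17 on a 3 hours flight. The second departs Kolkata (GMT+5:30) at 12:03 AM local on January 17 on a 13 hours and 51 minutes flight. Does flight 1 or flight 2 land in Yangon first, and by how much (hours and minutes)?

the first, by 11 hours 54 minutes

Flight 1 in UTC: 6:15 AM − 12:45 = 5:30 PM on Jan 16.
+3 hours → arrive 8:30 PM UTC on Jan 16.
Flight 2 in UTC: 12:03 AM − 5:30 = 6:33 PM on Jan 16.
+13 hours 51 minutes → arrive 8:24 AM UTC on Jan 17.
Flight 1 lands earlier by 11 hours 54 minutes.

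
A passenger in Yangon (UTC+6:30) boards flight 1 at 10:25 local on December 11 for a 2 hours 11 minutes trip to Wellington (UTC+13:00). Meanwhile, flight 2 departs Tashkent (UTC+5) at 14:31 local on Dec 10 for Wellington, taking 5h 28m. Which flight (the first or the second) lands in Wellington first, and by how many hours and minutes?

Flight 1 in UTC: 10:25 − 6:30 = 03:55 on Dec 11.
+2 hours and 11 minutes → arrive 06:06 UTC on Dec 11.
Flight 2 in UTC: 14:31 − 5:00 = 09:31 on Dec 10.
+5 hours and 28 minutes → arrive 14:59 UTC on Dec 10.
Flight 2 lands earlier by 15 hours 7 minutes.

the second, by 15 hours 7 minutes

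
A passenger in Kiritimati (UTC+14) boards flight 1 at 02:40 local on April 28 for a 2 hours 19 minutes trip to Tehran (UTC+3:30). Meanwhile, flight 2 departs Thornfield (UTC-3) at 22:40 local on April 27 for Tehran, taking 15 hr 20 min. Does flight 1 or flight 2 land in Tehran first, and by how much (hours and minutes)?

the first, by 26 hours 1 minute

Flight 1 in UTC: 02:40 − 14:00 = 12:40 on Apr 27.
+2 hours and 19 minutes → arrive 14:59 UTC on Apr 27.
Flight 2 in UTC: 22:40 + 3:00 = 01:40 on Apr 28.
+15 hours and 20 minutes → arrive 17:00 UTC on Apr 28.
Flight 1 lands earlier by 26 hours 1 minute.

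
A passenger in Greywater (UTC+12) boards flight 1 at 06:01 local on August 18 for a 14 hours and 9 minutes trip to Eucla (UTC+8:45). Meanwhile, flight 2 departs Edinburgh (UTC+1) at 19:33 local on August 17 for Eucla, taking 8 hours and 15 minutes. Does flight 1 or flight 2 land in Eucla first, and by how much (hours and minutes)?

the second, by 5 hours 22 minutes

Flight 1 in UTC: 06:01 − 12:00 = 18:01 on Aug 17.
+14 hours and 9 minutes → arrive 08:10 UTC on Aug 18.
Flight 2 in UTC: 19:33 − 1:00 = 18:33 on Aug 17.
+8 hours 15 minutes → arrive 02:48 UTC on Aug 18.
Flight 2 lands earlier by 5 hours 22 minutes.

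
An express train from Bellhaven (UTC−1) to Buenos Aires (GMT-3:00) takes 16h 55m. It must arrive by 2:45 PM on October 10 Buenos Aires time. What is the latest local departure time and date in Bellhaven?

Target arrival in UTC: 2:45 PM + 3:00 = 5:45 PM on Oct 10.
Subtract 16 hours 55 minutes → departure 12:50 AM UTC on Oct 10.
Bellhaven is UTC−1:00: 12:50 AM − 1:00 = 11:50 PM on Oct 9.

11:50 PM on Oct 9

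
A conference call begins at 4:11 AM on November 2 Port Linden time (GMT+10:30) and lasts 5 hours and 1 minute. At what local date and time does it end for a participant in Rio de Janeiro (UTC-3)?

Convert start to UTC: 4:11 AM − 10:30 = 5:41 PM UTC on Nov 1.
Add 5 hours 1 minute duration → 10:42 PM UTC.
Rio de Janeiro is UTC−3:00, so local end time = 10:42 PM − 3:00 = 7:42 PM on Nov 1.

7:42 PM on Nov 1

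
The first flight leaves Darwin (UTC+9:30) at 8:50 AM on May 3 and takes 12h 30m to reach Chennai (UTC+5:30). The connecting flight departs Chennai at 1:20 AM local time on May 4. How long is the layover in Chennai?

8 hours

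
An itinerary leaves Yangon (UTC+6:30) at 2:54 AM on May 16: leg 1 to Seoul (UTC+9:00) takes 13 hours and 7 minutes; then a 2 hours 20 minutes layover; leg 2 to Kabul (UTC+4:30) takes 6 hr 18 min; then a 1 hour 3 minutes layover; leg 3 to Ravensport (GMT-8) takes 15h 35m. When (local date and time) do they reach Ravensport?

2:47 AM on May 17

Convert departure to UTC: 2:54 AM − 6:30 = 8:24 PM UTC on May 15.
Add 13 hours and 7 minutes leg 1 → 9:31 AM UTC (May 16).
Add 2 hours and 20 minutes layover in Seoul → 11:51 AM UTC.
Add 6 hours 18 minutes leg 2 → 6:09 PM UTC.
Add 1 hour 3 minutes layover in Kabul → 7:12 PM UTC.
Add 15 hours and 35 minutes leg 3 → 10:47 AM UTC (May 17).
Ravensport is UTC−8:00, so local arrival = 10:47 AM − 8:00 = 2:47 AM on May 17.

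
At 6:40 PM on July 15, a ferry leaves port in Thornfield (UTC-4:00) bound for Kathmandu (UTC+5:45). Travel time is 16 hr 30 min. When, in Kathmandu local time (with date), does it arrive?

8:55 PM on July 16

Kathmandu is 9:45 ahead of Thornfield.
After 16 hours 30 minutes it is 11:10 AM (Jul 16) in Thornfield.
Shift by the zone difference: 11:10 AM + 9:45 = 8:55 PM on Jul 16 in Kathmandu.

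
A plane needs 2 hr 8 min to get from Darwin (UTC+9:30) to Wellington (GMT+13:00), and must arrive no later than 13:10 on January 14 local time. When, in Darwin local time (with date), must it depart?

07:32 on January 14

Target arrival in UTC: 13:10 − 13:00 = 00:10 on Jan 14.
Subtract 2 hours 8 minutes → departure 22:02 UTC on Jan 13.
Darwin is UTC+9:30: 22:02 + 9:30 = 07:32 on Jan 14.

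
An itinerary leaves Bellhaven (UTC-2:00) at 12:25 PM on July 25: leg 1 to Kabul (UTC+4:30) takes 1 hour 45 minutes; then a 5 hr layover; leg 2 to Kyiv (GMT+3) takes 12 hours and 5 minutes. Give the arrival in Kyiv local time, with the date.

Convert departure to UTC: 12:25 PM + 2:00 = 2:25 PM UTC on Jul 25.
Add 1 hour 45 minutes leg 1 → 4:10 PM UTC.
Add 5 hours layover in Kabul → 9:10 PM UTC.
Add 12 hours and 5 minutes leg 2 → 9:15 AM UTC (Jul 26).
Kyiv is UTC+3:00, so local arrival = 9:15 AM + 3:00 = 12:15 PM on Jul 26.

12:15 PM on July 26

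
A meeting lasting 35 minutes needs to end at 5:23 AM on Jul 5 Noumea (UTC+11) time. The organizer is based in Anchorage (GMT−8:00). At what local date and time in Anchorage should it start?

Target end time in UTC: 5:23 AM − 11:00 = 6:23 PM on Jul 4.
Subtract 35 minutes → start 5:48 PM UTC on Jul 4.
Anchorage is UTC−8:00: 5:48 PM − 8:00 = 9:48 AM on Jul 4.

9:48 AM on July 4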